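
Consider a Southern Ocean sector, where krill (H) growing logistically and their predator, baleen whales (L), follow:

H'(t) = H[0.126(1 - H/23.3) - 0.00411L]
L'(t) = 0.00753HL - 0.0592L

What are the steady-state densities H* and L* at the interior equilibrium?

H* ≈ 7.86, L* ≈ 20.3

From dL/dt = 0 with L > 0: 0.00753H* = 0.0592, so H* = 7.86.
Substitute into dH/dt = 0: 0.126(1 - 7.86/23.3) = 0.00411L*.
The bracket is 0.663, giving L* = 0.0835/0.00411 = 20.3.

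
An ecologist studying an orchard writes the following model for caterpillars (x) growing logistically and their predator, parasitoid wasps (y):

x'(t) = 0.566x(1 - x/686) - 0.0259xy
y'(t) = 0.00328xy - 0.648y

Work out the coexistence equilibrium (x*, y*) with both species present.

From dy/dt = 0 with y > 0: 0.00328x* = 0.648, so x* = 198.
Substitute into dx/dt = 0: 0.566(1 - 198/686) = 0.0259y*.
The bracket is 0.712, giving y* = 0.403/0.0259 = 15.6.

x* ≈ 198, y* ≈ 15.6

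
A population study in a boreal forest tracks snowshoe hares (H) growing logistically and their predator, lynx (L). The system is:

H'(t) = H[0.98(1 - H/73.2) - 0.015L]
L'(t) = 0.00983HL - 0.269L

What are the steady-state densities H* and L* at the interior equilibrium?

From dL/dt = 0 with L > 0: 0.00983H* = 0.269, so H* = 27.4.
Substitute into dH/dt = 0: 0.98(1 - 27.4/73.2) = 0.015L*.
The bracket is 0.626, giving L* = 0.614/0.015 = 40.9.

H* ≈ 27.4, L* ≈ 40.9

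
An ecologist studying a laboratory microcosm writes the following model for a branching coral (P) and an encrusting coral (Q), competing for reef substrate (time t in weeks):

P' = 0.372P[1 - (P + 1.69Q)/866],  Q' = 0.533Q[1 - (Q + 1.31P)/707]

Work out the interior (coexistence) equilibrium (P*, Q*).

Setting both brackets to zero gives the nullclines P + 1.69Q = 866 and 1.31P + Q = 707.
Substituting Q = 707 - 1.31P into the first: P(1 - 1.69·1.31) = 866 - 1.69·707.
So P* = -329/-1.21 = 271, and then Q* = 707 - 1.31·271 = 352.

P* ≈ 271, Q* ≈ 352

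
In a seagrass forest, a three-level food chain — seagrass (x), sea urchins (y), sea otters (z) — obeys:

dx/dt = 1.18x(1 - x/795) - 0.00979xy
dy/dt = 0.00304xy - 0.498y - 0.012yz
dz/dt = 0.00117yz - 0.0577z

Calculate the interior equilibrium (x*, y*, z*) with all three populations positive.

From dz/dt = 0: 0.00117y* = 0.0577, so y* = 49.3.
From dx/dt = 0: 1.18(1 - x*/795) = 0.00979·49.3, giving x* = 795·(1 - 0.409) = 470.
From dy/dt = 0: 0.00304·470 - 0.498 = 0.012z*, so z* = 0.93/0.012 = 77.5.

x* ≈ 470, y* ≈ 49.3, z* ≈ 77.5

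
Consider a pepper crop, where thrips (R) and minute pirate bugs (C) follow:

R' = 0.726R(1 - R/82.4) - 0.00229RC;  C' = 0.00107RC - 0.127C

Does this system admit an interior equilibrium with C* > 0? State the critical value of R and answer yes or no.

The predator equation gives dC/dt > 0 only when R > 0.127/0.00107 = 119.
Without the predator, R → K = 82.4. Since 82.4 < 119, the predator cannot invade.

Threshold R = 119; K < 119, so no, the predator goes extinct.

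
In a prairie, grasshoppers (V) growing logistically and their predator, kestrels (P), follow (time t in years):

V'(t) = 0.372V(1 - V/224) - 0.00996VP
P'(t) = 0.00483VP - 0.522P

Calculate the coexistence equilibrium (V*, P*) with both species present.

From dP/dt = 0 with P > 0: 0.00483V* = 0.522, so V* = 108.
Substitute into dV/dt = 0: 0.372(1 - 108/224) = 0.00996P*.
The bracket is 0.518, giving P* = 0.193/0.00996 = 19.3.

V* ≈ 108, P* ≈ 19.3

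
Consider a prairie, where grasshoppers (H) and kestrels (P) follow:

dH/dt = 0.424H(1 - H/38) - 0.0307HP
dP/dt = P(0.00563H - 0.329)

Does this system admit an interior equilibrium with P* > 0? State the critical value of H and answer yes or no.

The predator equation gives dP/dt > 0 only when H > 0.329/0.00563 = 58.4.
Without the predator, H → K = 38. Since 38 < 58.4, the predator cannot invade.

Threshold H = 58.4; K < 58.4, so no, the predator goes extinct.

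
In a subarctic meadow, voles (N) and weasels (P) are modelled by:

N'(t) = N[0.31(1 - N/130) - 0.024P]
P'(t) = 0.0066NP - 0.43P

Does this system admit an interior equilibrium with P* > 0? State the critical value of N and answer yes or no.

The predator equation gives dP/dt > 0 only when N > 0.43/0.0066 = 65.2.
Without the predator, N → K = 130. Since 130 > 65.2, the predator can invade and persist.

Threshold N = 65.2; K > 65.2, so yes, the predator persists.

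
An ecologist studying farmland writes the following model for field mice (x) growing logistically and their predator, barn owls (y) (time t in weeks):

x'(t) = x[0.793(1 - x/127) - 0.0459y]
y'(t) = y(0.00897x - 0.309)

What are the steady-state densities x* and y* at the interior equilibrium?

x* ≈ 34.4, y* ≈ 12.6

From dy/dt = 0 with y > 0: 0.00897x* = 0.309, so x* = 34.4.
Substitute into dx/dt = 0: 0.793(1 - 34.4/127) = 0.0459y*.
The bracket is 0.729, giving y* = 0.578/0.0459 = 12.6.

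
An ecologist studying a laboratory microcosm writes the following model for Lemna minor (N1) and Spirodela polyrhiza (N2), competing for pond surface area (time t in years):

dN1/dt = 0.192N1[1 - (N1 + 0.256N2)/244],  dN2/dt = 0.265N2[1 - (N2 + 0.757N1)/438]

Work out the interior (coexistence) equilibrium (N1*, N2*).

Setting both brackets to zero gives the nullclines N1 + 0.256N2 = 244 and 0.757N1 + N2 = 438.
Substituting N2 = 438 - 0.757N1 into the first: N1(1 - 0.256·0.757) = 244 - 0.256·438.
So N1* = 132/0.806 = 164, and then N2* = 438 - 0.757·164 = 314.

N1* ≈ 164, N2* ≈ 314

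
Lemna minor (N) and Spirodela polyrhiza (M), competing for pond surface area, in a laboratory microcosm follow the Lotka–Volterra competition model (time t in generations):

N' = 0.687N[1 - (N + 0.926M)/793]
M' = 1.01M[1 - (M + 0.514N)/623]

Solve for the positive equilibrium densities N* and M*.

N* ≈ 412, M* ≈ 411

Setting both brackets to zero gives the nullclines N + 0.926M = 793 and 0.514N + M = 623.
Substituting M = 623 - 0.514N into the first: N(1 - 0.926·0.514) = 793 - 0.926·623.
So N* = 216/0.524 = 412, and then M* = 623 - 0.514·412 = 411.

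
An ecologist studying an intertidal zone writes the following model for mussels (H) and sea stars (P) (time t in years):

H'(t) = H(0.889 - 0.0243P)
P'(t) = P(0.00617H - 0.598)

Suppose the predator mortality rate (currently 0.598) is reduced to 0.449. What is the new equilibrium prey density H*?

H* ≈ 72.8

At the interior fixed point, setting dP/dt = 0 with P > 0 fixes H* = (predator death rate)/(HP coefficient) — independent of the other coefficients.
With the change, H* = 0.449/0.00617 = 72.8; it falls from 96.9.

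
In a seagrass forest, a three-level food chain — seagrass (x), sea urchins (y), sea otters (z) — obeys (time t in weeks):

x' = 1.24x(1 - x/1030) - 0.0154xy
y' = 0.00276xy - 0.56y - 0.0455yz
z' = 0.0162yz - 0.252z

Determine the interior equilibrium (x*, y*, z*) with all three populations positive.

From dz/dt = 0: 0.0162y* = 0.252, so y* = 15.6.
From dx/dt = 0: 1.24(1 - x*/1030) = 0.0154·15.6, giving x* = 1030·(1 - 0.193) = 831.
From dy/dt = 0: 0.00276·831 - 0.56 = 0.0455z*, so z* = 1.73/0.0455 = 38.1.

x* ≈ 831, y* ≈ 15.6, z* ≈ 38.1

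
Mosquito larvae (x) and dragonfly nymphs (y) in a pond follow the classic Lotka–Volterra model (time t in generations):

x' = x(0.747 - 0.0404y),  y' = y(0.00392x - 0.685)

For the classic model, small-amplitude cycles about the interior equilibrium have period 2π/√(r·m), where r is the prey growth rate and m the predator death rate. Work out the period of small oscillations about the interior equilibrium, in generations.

Here r = 0.747 and m = 0.685, so r·m = 0.512.
ω = √0.512 = 0.715 per generation, hence T = 2π/ω ≈ 8.78 generations.

T ≈ 8.78 generations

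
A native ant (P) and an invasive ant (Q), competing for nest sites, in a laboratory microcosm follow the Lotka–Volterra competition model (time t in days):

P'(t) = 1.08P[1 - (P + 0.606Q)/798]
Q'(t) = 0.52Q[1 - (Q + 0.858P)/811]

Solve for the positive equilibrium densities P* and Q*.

P* ≈ 639, Q* ≈ 263

Setting both brackets to zero gives the nullclines P + 0.606Q = 798 and 0.858P + Q = 811.
Substituting Q = 811 - 0.858P into the first: P(1 - 0.606·0.858) = 798 - 0.606·811.
So P* = 307/0.48 = 639, and then Q* = 811 - 0.858·639 = 263.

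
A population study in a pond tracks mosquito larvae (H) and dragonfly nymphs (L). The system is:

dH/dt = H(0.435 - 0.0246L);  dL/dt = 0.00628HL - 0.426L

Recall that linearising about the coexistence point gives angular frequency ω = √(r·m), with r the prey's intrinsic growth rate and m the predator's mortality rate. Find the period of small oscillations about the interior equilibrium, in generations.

Here r = 0.435 and m = 0.426, so r·m = 0.185.
ω = √0.185 = 0.43 per generation, hence T = 2π/ω ≈ 14.6 generations.

T ≈ 14.6 generations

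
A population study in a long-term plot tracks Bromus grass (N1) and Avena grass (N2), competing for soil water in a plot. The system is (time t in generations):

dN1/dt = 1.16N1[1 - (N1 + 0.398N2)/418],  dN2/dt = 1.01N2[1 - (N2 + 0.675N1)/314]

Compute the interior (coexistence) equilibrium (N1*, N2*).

Setting both brackets to zero gives the nullclines N1 + 0.398N2 = 418 and 0.675N1 + N2 = 314.
Substituting N2 = 314 - 0.675N1 into the first: N1(1 - 0.398·0.675) = 418 - 0.398·314.
So N1* = 293/0.731 = 401, and then N2* = 314 - 0.675·401 = 43.5.

N1* ≈ 401, N2* ≈ 43.5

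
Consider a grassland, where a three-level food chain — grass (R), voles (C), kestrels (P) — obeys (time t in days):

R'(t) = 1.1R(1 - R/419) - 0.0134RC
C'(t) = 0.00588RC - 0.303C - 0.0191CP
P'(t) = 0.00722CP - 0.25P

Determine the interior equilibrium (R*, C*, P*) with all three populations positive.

R* ≈ 242, C* ≈ 34.6, P* ≈ 58.7

From dP/dt = 0: 0.00722C* = 0.25, so C* = 34.6.
From dR/dt = 0: 1.1(1 - R*/419) = 0.0134·34.6, giving R* = 419·(1 - 0.422) = 242.
From dC/dt = 0: 0.00588·242 - 0.303 = 0.0191P*, so P* = 1.12/0.0191 = 58.7.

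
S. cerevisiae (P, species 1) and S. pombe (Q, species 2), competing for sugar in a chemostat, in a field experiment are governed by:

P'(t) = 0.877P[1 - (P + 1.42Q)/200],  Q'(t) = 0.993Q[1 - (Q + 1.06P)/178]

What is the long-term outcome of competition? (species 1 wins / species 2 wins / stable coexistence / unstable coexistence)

Compare the nullcline intercepts: K1/α12 = 200/1.42 = 141 < K2 = 178; K2/α21 = 178/1.06 = 168 < K1 = 200.
Since both are reversed, neither can invade when rare; the interior point is a saddle.

unstable coexistence (outcome depends on initial conditions)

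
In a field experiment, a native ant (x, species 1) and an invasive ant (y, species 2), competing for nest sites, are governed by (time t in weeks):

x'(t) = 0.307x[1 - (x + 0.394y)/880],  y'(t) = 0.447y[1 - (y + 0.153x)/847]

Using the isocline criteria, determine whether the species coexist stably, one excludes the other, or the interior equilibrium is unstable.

stable coexistence

Compare the nullcline intercepts: K1/α12 = 880/0.394 = 2230 > K2 = 847; K2/α21 = 847/0.153 = 5540 > K1 = 880.
Since both inequalities hold, each species can invade when rare, so the interior equilibrium is stable.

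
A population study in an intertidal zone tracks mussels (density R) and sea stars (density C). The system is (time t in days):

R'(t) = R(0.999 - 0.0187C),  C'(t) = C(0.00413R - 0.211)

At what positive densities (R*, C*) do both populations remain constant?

R* ≈ 51.1, C* ≈ 53.4

Set dC/dt = 0 with C > 0: 0.00413R - 0.211 = 0, so R* = 0.211/0.00413 = 51.1.
Set dR/dt = 0 with R > 0: 0.999 - 0.0187C = 0, so C* = 0.999/0.0187 = 53.4.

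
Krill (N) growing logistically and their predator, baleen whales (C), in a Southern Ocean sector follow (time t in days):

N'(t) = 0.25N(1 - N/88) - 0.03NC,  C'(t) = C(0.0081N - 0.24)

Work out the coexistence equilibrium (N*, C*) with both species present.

From dC/dt = 0 with C > 0: 0.0081N* = 0.24, so N* = 29.6.
Substitute into dN/dt = 0: 0.25(1 - 29.6/88) = 0.03C*.
The bracket is 0.663, giving C* = 0.166/0.03 = 5.53.

N* ≈ 29.6, C* ≈ 5.53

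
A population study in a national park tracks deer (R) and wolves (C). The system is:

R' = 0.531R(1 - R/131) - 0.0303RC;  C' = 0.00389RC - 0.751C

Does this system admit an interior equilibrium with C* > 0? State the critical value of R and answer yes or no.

Threshold R = 193; K < 193, so no, the predator goes extinct.

The predator equation gives dC/dt > 0 only when R > 0.751/0.00389 = 193.
Without the predator, R → K = 131. Since 131 < 193, the predator cannot invade.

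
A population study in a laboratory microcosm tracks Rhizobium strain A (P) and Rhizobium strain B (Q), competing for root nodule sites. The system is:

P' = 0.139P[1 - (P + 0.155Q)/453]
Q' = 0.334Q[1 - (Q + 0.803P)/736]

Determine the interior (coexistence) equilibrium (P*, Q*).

Setting both brackets to zero gives the nullclines P + 0.155Q = 453 and 0.803P + Q = 736.
Substituting Q = 736 - 0.803P into the first: P(1 - 0.155·0.803) = 453 - 0.155·736.
So P* = 339/0.876 = 387, and then Q* = 736 - 0.803·387 = 425.

P* ≈ 387, Q* ≈ 425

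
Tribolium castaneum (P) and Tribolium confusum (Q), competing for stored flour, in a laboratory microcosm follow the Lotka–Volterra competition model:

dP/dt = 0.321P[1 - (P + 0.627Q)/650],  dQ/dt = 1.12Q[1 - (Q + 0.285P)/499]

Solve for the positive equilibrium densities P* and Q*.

P* ≈ 410, Q* ≈ 382

Setting both brackets to zero gives the nullclines P + 0.627Q = 650 and 0.285P + Q = 499.
Substituting Q = 499 - 0.285P into the first: P(1 - 0.627·0.285) = 650 - 0.627·499.
So P* = 337/0.821 = 410, and then Q* = 499 - 0.285·410 = 382.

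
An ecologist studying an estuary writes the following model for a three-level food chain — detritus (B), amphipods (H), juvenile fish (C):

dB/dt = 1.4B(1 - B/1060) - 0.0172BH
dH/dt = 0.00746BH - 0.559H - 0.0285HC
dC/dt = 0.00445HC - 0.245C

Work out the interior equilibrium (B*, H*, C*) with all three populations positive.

B* ≈ 343, H* ≈ 55.1, C* ≈ 70.2

From dC/dt = 0: 0.00445H* = 0.245, so H* = 55.1.
From dB/dt = 0: 1.4(1 - B*/1060) = 0.0172·55.1, giving B* = 1060·(1 - 0.676) = 343.
From dH/dt = 0: 0.00746·343 - 0.559 = 0.0285C*, so C* = 2/0.0285 = 70.2.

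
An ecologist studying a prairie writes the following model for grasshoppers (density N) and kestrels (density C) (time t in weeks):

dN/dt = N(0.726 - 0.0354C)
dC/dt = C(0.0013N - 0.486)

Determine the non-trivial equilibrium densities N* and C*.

N* ≈ 374, C* ≈ 20.5

Set dC/dt = 0 with C > 0: 0.0013N - 0.486 = 0, so N* = 0.486/0.0013 = 374.
Set dN/dt = 0 with N > 0: 0.726 - 0.0354C = 0, so C* = 0.726/0.0354 = 20.5.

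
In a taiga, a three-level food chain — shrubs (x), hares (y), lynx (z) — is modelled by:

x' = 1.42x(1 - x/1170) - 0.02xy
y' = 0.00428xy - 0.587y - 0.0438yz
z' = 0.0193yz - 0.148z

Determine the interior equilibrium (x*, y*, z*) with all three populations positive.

From dz/dt = 0: 0.0193y* = 0.148, so y* = 7.67.
From dx/dt = 0: 1.42(1 - x*/1170) = 0.02·7.67, giving x* = 1170·(1 - 0.108) = 1040.
From dy/dt = 0: 0.00428·1040 - 0.587 = 0.0438z*, so z* = 3.88/0.0438 = 88.6.

x* ≈ 1040, y* ≈ 7.67, z* ≈ 88.6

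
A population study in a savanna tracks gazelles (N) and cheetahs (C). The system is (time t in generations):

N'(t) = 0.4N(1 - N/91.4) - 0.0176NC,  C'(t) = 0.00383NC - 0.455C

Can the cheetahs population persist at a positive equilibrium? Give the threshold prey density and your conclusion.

The predator equation gives dC/dt > 0 only when N > 0.455/0.00383 = 119.
Without the predator, N → K = 91.4. Since 91.4 < 119, the predator cannot invade.

Threshold N = 119; K < 119, so no, the predator goes extinct.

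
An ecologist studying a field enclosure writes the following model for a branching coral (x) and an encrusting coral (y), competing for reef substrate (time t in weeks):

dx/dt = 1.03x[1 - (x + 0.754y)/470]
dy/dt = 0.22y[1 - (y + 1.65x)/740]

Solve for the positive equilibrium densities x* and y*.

Setting both brackets to zero gives the nullclines x + 0.754y = 470 and 1.65x + y = 740.
Substituting y = 740 - 1.65x into the first: x(1 - 0.754·1.65) = 470 - 0.754·740.
So x* = -88/-0.244 = 360, and then y* = 740 - 1.65·360 = 145.

x* ≈ 360, y* ≈ 145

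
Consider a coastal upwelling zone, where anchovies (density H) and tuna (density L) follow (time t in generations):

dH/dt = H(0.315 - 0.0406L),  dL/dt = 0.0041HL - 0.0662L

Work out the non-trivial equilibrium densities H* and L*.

H* ≈ 16.1, L* ≈ 7.76

Set dL/dt = 0 with L > 0: 0.0041H - 0.0662 = 0, so H* = 0.0662/0.0041 = 16.1.
Set dH/dt = 0 with H > 0: 0.315 - 0.0406L = 0, so L* = 0.315/0.0406 = 7.76.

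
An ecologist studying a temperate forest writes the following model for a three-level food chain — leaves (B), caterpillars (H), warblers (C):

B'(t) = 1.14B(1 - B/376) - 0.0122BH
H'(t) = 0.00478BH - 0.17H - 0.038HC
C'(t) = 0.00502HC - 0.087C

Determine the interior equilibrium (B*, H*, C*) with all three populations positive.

From dC/dt = 0: 0.00502H* = 0.087, so H* = 17.3.
From dB/dt = 0: 1.14(1 - B*/376) = 0.0122·17.3, giving B* = 376·(1 - 0.185) = 306.
From dH/dt = 0: 0.00478·306 - 0.17 = 0.038C*, so C* = 1.29/0.038 = 34.1.

B* ≈ 306, H* ≈ 17.3, C* ≈ 34.1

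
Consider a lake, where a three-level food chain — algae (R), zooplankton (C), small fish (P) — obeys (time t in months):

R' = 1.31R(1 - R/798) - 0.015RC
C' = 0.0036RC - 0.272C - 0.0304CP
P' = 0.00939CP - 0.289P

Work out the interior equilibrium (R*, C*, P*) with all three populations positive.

R* ≈ 517, C* ≈ 30.8, P* ≈ 52.2

From dP/dt = 0: 0.00939C* = 0.289, so C* = 30.8.
From dR/dt = 0: 1.31(1 - R*/798) = 0.015·30.8, giving R* = 798·(1 - 0.352) = 517.
From dC/dt = 0: 0.0036·517 - 0.272 = 0.0304P*, so P* = 1.59/0.0304 = 52.2.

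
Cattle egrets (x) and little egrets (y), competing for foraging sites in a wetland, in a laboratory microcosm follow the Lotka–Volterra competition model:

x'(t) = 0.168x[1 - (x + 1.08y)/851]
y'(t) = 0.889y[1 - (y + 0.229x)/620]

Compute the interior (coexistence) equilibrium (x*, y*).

x* ≈ 241, y* ≈ 565

Setting both brackets to zero gives the nullclines x + 1.08y = 851 and 0.229x + y = 620.
Substituting y = 620 - 0.229x into the first: x(1 - 1.08·0.229) = 851 - 1.08·620.
So x* = 181/0.753 = 241, and then y* = 620 - 0.229·241 = 565.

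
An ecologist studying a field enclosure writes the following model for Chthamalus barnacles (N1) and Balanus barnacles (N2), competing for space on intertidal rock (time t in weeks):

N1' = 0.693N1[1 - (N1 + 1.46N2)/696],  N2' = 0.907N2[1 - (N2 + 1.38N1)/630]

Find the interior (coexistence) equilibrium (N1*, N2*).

N1* ≈ 221, N2* ≈ 326

Setting both brackets to zero gives the nullclines N1 + 1.46N2 = 696 and 1.38N1 + N2 = 630.
Substituting N2 = 630 - 1.38N1 into the first: N1(1 - 1.46·1.38) = 696 - 1.46·630.
So N1* = -224/-1.01 = 221, and then N2* = 630 - 1.38·221 = 326.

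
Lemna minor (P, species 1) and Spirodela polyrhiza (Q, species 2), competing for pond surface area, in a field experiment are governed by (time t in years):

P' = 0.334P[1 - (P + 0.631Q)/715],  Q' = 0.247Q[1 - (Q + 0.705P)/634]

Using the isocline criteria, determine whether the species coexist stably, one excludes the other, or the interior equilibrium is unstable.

Compare the nullcline intercepts: K1/α12 = 715/0.631 = 1130 > K2 = 634; K2/α21 = 634/0.705 = 899 > K1 = 715.
Since both inequalities hold, each species can invade when rare, so the interior equilibrium is stable.

stable coexistence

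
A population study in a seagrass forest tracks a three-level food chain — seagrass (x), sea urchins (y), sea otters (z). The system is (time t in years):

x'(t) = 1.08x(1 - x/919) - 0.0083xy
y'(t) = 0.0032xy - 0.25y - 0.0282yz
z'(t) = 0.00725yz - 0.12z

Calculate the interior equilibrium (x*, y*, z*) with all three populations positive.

From dz/dt = 0: 0.00725y* = 0.12, so y* = 16.6.
From dx/dt = 0: 1.08(1 - x*/919) = 0.0083·16.6, giving x* = 919·(1 - 0.127) = 802.
From dy/dt = 0: 0.0032·802 - 0.25 = 0.0282z*, so z* = 2.32/0.0282 = 82.2.

x* ≈ 802, y* ≈ 16.6, z* ≈ 82.2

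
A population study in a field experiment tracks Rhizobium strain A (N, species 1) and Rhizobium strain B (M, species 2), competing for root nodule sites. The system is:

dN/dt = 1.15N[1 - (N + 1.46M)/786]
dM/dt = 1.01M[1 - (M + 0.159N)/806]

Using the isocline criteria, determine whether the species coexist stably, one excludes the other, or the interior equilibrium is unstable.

Compare the nullcline intercepts: K1/α12 = 786/1.46 = 538 < K2 = 806; K2/α21 = 806/0.159 = 5070 > K1 = 786.
Since the inequalities point opposite ways, species 2 can invade but species 1 cannot.

species 2 excludes species 1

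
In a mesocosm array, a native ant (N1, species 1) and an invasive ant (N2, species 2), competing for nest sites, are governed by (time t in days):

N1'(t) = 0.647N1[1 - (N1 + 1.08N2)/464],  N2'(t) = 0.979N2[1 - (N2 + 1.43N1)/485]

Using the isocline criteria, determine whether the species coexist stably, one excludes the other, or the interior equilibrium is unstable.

Compare the nullcline intercepts: K1/α12 = 464/1.08 = 430 < K2 = 485; K2/α21 = 485/1.43 = 339 < K1 = 464.
Since both are reversed, neither can invade when rare; the interior point is a saddle.

unstable coexistence (outcome depends on initial conditions)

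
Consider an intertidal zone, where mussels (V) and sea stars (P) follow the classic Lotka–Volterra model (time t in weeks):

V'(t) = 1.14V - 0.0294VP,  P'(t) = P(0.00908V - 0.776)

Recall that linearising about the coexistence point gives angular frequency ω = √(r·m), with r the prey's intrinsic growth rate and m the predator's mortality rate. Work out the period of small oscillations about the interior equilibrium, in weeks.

T ≈ 6.68 weeks

Here r = 1.14 and m = 0.776, so r·m = 0.885.
ω = √0.885 = 0.941 per week, hence T = 2π/ω ≈ 6.68 weeks.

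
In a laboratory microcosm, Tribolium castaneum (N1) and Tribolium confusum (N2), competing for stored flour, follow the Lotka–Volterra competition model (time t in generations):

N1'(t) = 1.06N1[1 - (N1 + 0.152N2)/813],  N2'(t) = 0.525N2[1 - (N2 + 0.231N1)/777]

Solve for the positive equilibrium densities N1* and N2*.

N1* ≈ 720, N2* ≈ 611

Setting both brackets to zero gives the nullclines N1 + 0.152N2 = 813 and 0.231N1 + N2 = 777.
Substituting N2 = 777 - 0.231N1 into the first: N1(1 - 0.152·0.231) = 813 - 0.152·777.
So N1* = 695/0.965 = 720, and then N2* = 777 - 0.231·720 = 611.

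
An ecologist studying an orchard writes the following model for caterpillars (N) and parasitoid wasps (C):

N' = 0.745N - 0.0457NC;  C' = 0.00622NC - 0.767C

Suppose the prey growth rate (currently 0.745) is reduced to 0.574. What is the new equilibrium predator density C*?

At the interior fixed point, setting dN/dt = 0 with N > 0 fixes C* = (prey growth rate)/(NC coefficient) — independent of the other coefficients.
With the change, C* = 0.574/0.0457 = 12.6; it falls from 16.3.

C* ≈ 12.6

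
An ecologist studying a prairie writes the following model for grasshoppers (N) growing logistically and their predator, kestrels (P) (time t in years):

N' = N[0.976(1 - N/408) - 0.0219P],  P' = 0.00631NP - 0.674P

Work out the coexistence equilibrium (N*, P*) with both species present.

N* ≈ 107, P* ≈ 32.9

From dP/dt = 0 with P > 0: 0.00631N* = 0.674, so N* = 107.
Substitute into dN/dt = 0: 0.976(1 - 107/408) = 0.0219P*.
The bracket is 0.738, giving P* = 0.72/0.0219 = 32.9.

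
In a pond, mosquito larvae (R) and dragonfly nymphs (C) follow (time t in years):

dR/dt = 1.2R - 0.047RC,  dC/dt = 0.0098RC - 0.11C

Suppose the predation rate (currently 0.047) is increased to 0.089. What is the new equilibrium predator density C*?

C* ≈ 13.5

At the interior fixed point, setting dR/dt = 0 with R > 0 fixes C* = (prey growth rate)/(RC coefficient) — independent of the other coefficients.
With the change, C* = 1.2/0.089 = 13.5; it falls from 25.5.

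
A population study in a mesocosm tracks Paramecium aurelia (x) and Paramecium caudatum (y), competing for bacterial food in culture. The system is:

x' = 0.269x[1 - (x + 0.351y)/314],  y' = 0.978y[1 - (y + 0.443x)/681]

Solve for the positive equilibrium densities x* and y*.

x* ≈ 88.8, y* ≈ 642

Setting both brackets to zero gives the nullclines x + 0.351y = 314 and 0.443x + y = 681.
Substituting y = 681 - 0.443x into the first: x(1 - 0.351·0.443) = 314 - 0.351·681.
So x* = 75/0.845 = 88.8, and then y* = 681 - 0.443·88.8 = 642.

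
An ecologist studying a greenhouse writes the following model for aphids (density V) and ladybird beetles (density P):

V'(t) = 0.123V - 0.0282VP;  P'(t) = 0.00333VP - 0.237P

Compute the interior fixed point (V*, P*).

V* ≈ 71.2, P* ≈ 4.36

Set dP/dt = 0 with P > 0: 0.00333V - 0.237 = 0, so V* = 0.237/0.00333 = 71.2.
Set dV/dt = 0 with V > 0: 0.123 - 0.0282P = 0, so P* = 0.123/0.0282 = 4.36.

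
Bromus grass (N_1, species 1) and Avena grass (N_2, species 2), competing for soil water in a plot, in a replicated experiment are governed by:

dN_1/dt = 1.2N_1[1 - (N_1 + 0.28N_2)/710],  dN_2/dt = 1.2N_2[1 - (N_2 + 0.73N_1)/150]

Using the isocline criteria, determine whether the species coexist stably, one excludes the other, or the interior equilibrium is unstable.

Compare the nullcline intercepts: K1/α12 = 710/0.28 = 2540 > K2 = 150; K2/α21 = 150/0.73 = 205 < K1 = 710.
Since the inequalities point opposite ways, species 1 can invade but species 2 cannot.

species 1 excludes species 2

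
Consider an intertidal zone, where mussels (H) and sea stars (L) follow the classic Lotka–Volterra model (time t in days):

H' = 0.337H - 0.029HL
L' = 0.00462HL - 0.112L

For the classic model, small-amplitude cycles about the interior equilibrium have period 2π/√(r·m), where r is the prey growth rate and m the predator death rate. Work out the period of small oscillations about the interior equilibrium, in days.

Here r = 0.337 and m = 0.112, so r·m = 0.0377.
ω = √0.0377 = 0.194 per day, hence T = 2π/ω ≈ 32.3 days.

T ≈ 32.3 days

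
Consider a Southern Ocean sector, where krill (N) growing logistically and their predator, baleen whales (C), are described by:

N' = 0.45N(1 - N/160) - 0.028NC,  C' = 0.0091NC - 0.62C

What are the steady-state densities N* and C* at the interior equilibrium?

From dC/dt = 0 with C > 0: 0.0091N* = 0.62, so N* = 68.1.
Substitute into dN/dt = 0: 0.45(1 - 68.1/160) = 0.028C*.
The bracket is 0.574, giving C* = 0.258/0.028 = 9.23.

N* ≈ 68.1, C* ≈ 9.23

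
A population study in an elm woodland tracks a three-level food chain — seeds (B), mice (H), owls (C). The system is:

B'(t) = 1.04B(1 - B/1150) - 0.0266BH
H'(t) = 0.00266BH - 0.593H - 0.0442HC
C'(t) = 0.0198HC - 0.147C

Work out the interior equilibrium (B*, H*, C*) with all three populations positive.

From dC/dt = 0: 0.0198H* = 0.147, so H* = 7.42.
From dB/dt = 0: 1.04(1 - B*/1150) = 0.0266·7.42, giving B* = 1150·(1 - 0.19) = 932.
From dH/dt = 0: 0.00266·932 - 0.593 = 0.0442C*, so C* = 1.89/0.0442 = 42.6.

B* ≈ 932, H* ≈ 7.42, C* ≈ 42.6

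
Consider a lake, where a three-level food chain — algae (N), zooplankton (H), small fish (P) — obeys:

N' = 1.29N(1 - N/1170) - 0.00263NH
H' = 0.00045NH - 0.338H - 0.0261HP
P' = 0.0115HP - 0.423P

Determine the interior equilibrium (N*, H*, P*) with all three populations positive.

From dP/dt = 0: 0.0115H* = 0.423, so H* = 36.8.
From dN/dt = 0: 1.29(1 - N*/1170) = 0.00263·36.8, giving N* = 1170·(1 - 0.075) = 1080.
From dH/dt = 0: 0.00045·1080 - 0.338 = 0.0261P*, so P* = 0.149/0.0261 = 5.71.

N* ≈ 1080, H* ≈ 36.8, P* ≈ 5.71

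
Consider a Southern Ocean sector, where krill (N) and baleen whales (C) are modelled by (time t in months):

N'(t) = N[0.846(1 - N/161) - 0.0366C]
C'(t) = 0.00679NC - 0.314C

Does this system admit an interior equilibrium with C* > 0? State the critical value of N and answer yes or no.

Threshold N = 46.2; K > 46.2, so yes, the predator persists.

The predator equation gives dC/dt > 0 only when N > 0.314/0.00679 = 46.2.
Without the predator, N → K = 161. Since 161 > 46.2, the predator can invade and persist.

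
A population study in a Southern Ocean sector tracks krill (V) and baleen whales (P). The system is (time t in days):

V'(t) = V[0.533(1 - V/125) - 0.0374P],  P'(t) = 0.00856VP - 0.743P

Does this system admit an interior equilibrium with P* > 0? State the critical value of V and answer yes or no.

The predator equation gives dP/dt > 0 only when V > 0.743/0.00856 = 86.8.
Without the predator, V → K = 125. Since 125 > 86.8, the predator can invade and persist.

Threshold V = 86.8; K > 86.8, so yes, the predator persists.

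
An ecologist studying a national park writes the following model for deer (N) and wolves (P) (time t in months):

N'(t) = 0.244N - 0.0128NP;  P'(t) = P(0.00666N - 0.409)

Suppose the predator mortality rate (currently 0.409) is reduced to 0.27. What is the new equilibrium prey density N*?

N* ≈ 40.5

At the interior fixed point, setting dP/dt = 0 with P > 0 fixes N* = (predator death rate)/(NP coefficient) — independent of the other coefficients.
With the change, N* = 0.27/0.00666 = 40.5; it falls from 61.4.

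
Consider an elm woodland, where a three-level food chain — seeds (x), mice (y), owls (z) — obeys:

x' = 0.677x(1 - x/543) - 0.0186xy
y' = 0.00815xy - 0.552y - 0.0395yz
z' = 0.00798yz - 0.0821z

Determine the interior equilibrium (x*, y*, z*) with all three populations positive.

x* ≈ 390, y* ≈ 10.3, z* ≈ 66.4

From dz/dt = 0: 0.00798y* = 0.0821, so y* = 10.3.
From dx/dt = 0: 0.677(1 - x*/543) = 0.0186·10.3, giving x* = 543·(1 - 0.283) = 390.
From dy/dt = 0: 0.00815·390 - 0.552 = 0.0395z*, so z* = 2.62/0.0395 = 66.4.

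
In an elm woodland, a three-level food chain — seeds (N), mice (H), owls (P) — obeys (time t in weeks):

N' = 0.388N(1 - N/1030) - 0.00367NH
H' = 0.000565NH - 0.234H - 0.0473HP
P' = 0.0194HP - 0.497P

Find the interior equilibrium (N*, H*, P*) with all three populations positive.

From dP/dt = 0: 0.0194H* = 0.497, so H* = 25.6.
From dN/dt = 0: 0.388(1 - N*/1030) = 0.00367·25.6, giving N* = 1030·(1 - 0.242) = 780.
From dH/dt = 0: 0.000565·780 - 0.234 = 0.0473P*, so P* = 0.207/0.0473 = 4.37.

N* ≈ 780, H* ≈ 25.6, P* ≈ 4.37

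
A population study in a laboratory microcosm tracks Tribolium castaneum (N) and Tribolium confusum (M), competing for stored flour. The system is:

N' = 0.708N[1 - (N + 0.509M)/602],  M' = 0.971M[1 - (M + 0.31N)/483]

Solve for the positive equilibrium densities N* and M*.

N* ≈ 423, M* ≈ 352

Setting both brackets to zero gives the nullclines N + 0.509M = 602 and 0.31N + M = 483.
Substituting M = 483 - 0.31N into the first: N(1 - 0.509·0.31) = 602 - 0.509·483.
So N* = 356/0.842 = 423, and then M* = 483 - 0.31·423 = 352.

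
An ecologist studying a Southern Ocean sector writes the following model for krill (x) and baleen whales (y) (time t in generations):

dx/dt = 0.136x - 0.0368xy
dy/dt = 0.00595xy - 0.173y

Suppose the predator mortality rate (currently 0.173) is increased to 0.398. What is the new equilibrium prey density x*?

x* ≈ 66.9

At the interior fixed point, setting dy/dt = 0 with y > 0 fixes x* = (predator death rate)/(xy coefficient) — independent of the other coefficients.
With the change, x* = 0.398/0.00595 = 66.9; it rises from 29.1.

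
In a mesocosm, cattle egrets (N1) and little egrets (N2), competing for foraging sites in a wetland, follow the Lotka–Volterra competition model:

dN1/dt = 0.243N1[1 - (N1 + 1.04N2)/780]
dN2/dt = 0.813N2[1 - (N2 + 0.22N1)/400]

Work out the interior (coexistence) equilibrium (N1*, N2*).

Setting both brackets to zero gives the nullclines N1 + 1.04N2 = 780 and 0.22N1 + N2 = 400.
Substituting N2 = 400 - 0.22N1 into the first: N1(1 - 1.04·0.22) = 780 - 1.04·400.
So N1* = 364/0.771 = 472, and then N2* = 400 - 0.22·472 = 296.

N1* ≈ 472, N2* ≈ 296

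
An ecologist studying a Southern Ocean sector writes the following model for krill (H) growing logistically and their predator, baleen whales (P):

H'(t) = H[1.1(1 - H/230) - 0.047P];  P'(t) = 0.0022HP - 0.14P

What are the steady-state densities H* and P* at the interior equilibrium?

H* ≈ 63.6, P* ≈ 16.9

From dP/dt = 0 with P > 0: 0.0022H* = 0.14, so H* = 63.6.
Substitute into dH/dt = 0: 1.1(1 - 63.6/230) = 0.047P*.
The bracket is 0.723, giving P* = 0.796/0.047 = 16.9.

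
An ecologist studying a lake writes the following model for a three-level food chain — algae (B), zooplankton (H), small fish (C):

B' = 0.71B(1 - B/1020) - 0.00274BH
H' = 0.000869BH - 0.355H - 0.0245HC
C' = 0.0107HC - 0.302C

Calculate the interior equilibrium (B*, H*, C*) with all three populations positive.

From dC/dt = 0: 0.0107H* = 0.302, so H* = 28.2.
From dB/dt = 0: 0.71(1 - B*/1020) = 0.00274·28.2, giving B* = 1020·(1 - 0.109) = 909.
From dH/dt = 0: 0.000869·909 - 0.355 = 0.0245C*, so C* = 0.435/0.0245 = 17.7.

B* ≈ 909, H* ≈ 28.2, C* ≈ 17.7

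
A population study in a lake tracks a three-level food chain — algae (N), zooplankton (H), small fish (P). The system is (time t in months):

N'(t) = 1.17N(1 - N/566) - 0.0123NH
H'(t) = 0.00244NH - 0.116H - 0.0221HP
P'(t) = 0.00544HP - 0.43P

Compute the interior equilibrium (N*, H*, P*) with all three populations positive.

From dP/dt = 0: 0.00544H* = 0.43, so H* = 79.
From dN/dt = 0: 1.17(1 - N*/566) = 0.0123·79, giving N* = 566·(1 - 0.831) = 95.7.
From dH/dt = 0: 0.00244·95.7 - 0.116 = 0.0221P*, so P* = 0.117/0.0221 = 5.31.

N* ≈ 95.7, H* ≈ 79, P* ≈ 5.31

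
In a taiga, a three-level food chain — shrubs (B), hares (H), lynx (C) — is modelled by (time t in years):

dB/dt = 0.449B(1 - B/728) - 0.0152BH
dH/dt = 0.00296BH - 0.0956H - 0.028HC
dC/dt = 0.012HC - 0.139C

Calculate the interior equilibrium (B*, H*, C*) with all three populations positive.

From dC/dt = 0: 0.012H* = 0.139, so H* = 11.6.
From dB/dt = 0: 0.449(1 - B*/728) = 0.0152·11.6, giving B* = 728·(1 - 0.392) = 443.
From dH/dt = 0: 0.00296·443 - 0.0956 = 0.028C*, so C* = 1.21/0.028 = 43.4.

B* ≈ 443, H* ≈ 11.6, C* ≈ 43.4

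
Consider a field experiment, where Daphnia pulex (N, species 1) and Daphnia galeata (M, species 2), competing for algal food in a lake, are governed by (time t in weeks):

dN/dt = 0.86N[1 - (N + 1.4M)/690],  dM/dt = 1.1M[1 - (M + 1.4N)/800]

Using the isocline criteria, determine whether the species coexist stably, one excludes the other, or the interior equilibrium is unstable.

Compare the nullcline intercepts: K1/α12 = 690/1.4 = 493 < K2 = 800; K2/α21 = 800/1.4 = 571 < K1 = 690.
Since both are reversed, neither can invade when rare; the interior point is a saddle.

unstable coexistence (outcome depends on initial conditions)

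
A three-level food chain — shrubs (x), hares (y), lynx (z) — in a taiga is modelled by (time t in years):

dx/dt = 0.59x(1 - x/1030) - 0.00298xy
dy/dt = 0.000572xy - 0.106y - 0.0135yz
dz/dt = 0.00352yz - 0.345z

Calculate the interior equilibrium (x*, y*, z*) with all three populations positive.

x* ≈ 520, y* ≈ 98, z* ≈ 14.2

From dz/dt = 0: 0.00352y* = 0.345, so y* = 98.
From dx/dt = 0: 0.59(1 - x*/1030) = 0.00298·98, giving x* = 1030·(1 - 0.495) = 520.
From dy/dt = 0: 0.000572·520 - 0.106 = 0.0135z*, so z* = 0.192/0.0135 = 14.2.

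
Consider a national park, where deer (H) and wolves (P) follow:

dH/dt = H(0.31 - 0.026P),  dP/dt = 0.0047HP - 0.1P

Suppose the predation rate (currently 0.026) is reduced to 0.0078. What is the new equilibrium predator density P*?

At the interior fixed point, setting dH/dt = 0 with H > 0 fixes P* = (prey growth rate)/(HP coefficient) — independent of the other coefficients.
With the change, P* = 0.31/0.0078 = 39.7; it rises from 11.9.

P* ≈ 39.7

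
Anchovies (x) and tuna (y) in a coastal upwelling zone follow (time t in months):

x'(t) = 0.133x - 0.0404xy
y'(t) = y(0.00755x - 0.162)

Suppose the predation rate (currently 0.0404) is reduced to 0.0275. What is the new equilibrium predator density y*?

y* ≈ 4.84

At the interior fixed point, setting dx/dt = 0 with x > 0 fixes y* = (prey growth rate)/(xy coefficient) — independent of the other coefficients.
With the change, y* = 0.133/0.0275 = 4.84; it rises from 3.29.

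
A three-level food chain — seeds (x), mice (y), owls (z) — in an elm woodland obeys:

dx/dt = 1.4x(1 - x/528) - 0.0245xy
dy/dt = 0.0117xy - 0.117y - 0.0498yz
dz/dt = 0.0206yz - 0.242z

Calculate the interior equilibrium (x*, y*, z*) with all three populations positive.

From dz/dt = 0: 0.0206y* = 0.242, so y* = 11.7.
From dx/dt = 0: 1.4(1 - x*/528) = 0.0245·11.7, giving x* = 528·(1 - 0.206) = 419.
From dy/dt = 0: 0.0117·419 - 0.117 = 0.0498z*, so z* = 4.79/0.0498 = 96.2.

x* ≈ 419, y* ≈ 11.7, z* ≈ 96.2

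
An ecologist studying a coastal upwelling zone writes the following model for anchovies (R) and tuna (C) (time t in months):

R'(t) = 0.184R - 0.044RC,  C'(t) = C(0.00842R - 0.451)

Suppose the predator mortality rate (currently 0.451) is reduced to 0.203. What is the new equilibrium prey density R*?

At the interior fixed point, setting dC/dt = 0 with C > 0 fixes R* = (predator death rate)/(RC coefficient) — independent of the other coefficients.
With the change, R* = 0.203/0.00842 = 24.1; it falls from 53.6.

R* ≈ 24.1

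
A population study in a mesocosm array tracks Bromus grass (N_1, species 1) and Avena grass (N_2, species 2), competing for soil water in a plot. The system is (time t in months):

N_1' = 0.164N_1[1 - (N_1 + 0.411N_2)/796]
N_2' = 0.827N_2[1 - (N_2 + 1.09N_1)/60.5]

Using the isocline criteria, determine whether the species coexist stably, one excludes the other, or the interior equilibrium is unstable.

Compare the nullcline intercepts: K1/α12 = 796/0.411 = 1940 > K2 = 60.5; K2/α21 = 60.5/1.09 = 55.5 < K1 = 796.
Since the inequalities point opposite ways, species 1 can invade but species 2 cannot.

species 1 excludes species 2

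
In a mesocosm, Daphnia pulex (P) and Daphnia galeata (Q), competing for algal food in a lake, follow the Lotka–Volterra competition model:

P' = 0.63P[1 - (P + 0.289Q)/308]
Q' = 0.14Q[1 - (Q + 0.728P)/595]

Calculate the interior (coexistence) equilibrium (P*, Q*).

P* ≈ 172, Q* ≈ 470

Setting both brackets to zero gives the nullclines P + 0.289Q = 308 and 0.728P + Q = 595.
Substituting Q = 595 - 0.728P into the first: P(1 - 0.289·0.728) = 308 - 0.289·595.
So P* = 136/0.79 = 172, and then Q* = 595 - 0.728·172 = 470.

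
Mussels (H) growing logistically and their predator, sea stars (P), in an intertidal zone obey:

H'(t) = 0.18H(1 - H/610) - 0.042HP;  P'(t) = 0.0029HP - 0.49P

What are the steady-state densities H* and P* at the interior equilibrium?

From dP/dt = 0 with P > 0: 0.0029H* = 0.49, so H* = 169.
Substitute into dH/dt = 0: 0.18(1 - 169/610) = 0.042P*.
The bracket is 0.723, giving P* = 0.13/0.042 = 3.1.

H* ≈ 169, P* ≈ 3.1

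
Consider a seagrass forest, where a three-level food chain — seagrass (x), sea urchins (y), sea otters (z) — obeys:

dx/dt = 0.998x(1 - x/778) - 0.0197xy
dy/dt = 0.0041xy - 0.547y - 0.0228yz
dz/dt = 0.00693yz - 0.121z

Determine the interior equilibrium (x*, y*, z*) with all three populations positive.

x* ≈ 510, y* ≈ 17.5, z* ≈ 67.7

From dz/dt = 0: 0.00693y* = 0.121, so y* = 17.5.
From dx/dt = 0: 0.998(1 - x*/778) = 0.0197·17.5, giving x* = 778·(1 - 0.345) = 510.
From dy/dt = 0: 0.0041·510 - 0.547 = 0.0228z*, so z* = 1.54/0.0228 = 67.7.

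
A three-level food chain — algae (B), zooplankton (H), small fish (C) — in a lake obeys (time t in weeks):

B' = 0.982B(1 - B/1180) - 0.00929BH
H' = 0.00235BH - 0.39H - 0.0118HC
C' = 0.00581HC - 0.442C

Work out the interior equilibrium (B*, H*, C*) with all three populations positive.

From dC/dt = 0: 0.00581H* = 0.442, so H* = 76.1.
From dB/dt = 0: 0.982(1 - B*/1180) = 0.00929·76.1, giving B* = 1180·(1 - 0.72) = 331.
From dH/dt = 0: 0.00235·331 - 0.39 = 0.0118C*, so C* = 0.387/0.0118 = 32.8.

B* ≈ 331, H* ≈ 76.1, C* ≈ 32.8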